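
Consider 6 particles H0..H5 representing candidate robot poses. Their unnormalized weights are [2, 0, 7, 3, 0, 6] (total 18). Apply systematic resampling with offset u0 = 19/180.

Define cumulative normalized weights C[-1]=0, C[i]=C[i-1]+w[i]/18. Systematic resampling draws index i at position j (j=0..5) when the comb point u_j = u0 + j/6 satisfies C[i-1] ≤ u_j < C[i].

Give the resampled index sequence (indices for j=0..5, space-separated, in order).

0 2 2 3 5 5

C = [1/9, 1/9, 1/2, 2/3, 2/3, 1]
j=0: u_0=19/180 ∈ [0, 1/9) → index 0
j=1: u_1=49/180 ∈ [1/9, 1/2) → index 2
j=2: u_2=79/180 ∈ [1/9, 1/2) → index 2
j=3: u_3=109/180 ∈ [1/2, 2/3) → index 3
j=4: u_4=139/180 ∈ [2/3, 1) → index 5
j=5: u_5=169/180 ∈ [2/3, 1) → index 5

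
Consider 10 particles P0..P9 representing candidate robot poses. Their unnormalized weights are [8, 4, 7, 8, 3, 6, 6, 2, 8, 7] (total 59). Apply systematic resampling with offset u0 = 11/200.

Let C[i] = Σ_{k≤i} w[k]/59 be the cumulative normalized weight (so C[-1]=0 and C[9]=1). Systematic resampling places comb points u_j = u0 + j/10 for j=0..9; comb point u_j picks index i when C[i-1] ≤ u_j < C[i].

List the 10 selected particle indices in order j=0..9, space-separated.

C = [8/59, 12/59, 19/59, 27/59, 30/59, 36/59, 42/59, 44/59, 52/59, 1]
j=0: u_0=11/200 ∈ [0, 8/59) → index 0
j=1: u_1=31/200 ∈ [8/59, 12/59) → index 1
j=2: u_2=51/200 ∈ [12/59, 19/59) → index 2
j=3: u_3=71/200 ∈ [19/59, 27/59) → index 3
j=4: u_4=91/200 ∈ [19/59, 27/59) → index 3
j=5: u_5=111/200 ∈ [30/59, 36/59) → index 5
j=6: u_6=131/200 ∈ [36/59, 42/59) → index 6
j=7: u_7=151/200 ∈ [44/59, 52/59) → index 8
j=8: u_8=171/200 ∈ [44/59, 52/59) → index 8
j=9: u_9=191/200 ∈ [52/59, 1) → index 9

0 1 2 3 3 5 6 8 8 9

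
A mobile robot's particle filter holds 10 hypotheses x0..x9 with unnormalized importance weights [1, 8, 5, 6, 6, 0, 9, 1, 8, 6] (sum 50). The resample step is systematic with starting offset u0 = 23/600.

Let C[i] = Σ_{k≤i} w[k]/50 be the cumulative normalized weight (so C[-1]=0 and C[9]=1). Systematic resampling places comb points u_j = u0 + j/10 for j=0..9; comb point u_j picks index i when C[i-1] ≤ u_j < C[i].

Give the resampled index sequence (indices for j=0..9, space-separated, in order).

1 1 2 3 4 6 6 8 8 9

C = [1/50, 9/50, 7/25, 2/5, 13/25, 13/25, 7/10, 18/25, 22/25, 1]
j=0: u_0=23/600 ∈ [1/50, 9/50) → index 1
j=1: u_1=83/600 ∈ [1/50, 9/50) → index 1
j=2: u_2=143/600 ∈ [9/50, 7/25) → index 2
j=3: u_3=203/600 ∈ [7/25, 2/5) → index 3
j=4: u_4=263/600 ∈ [2/5, 13/25) → index 4
j=5: u_5=323/600 ∈ [13/25, 7/10) → index 6
j=6: u_6=383/600 ∈ [13/25, 7/10) → index 6
j=7: u_7=443/600 ∈ [18/25, 22/25) → index 8
j=8: u_8=503/600 ∈ [18/25, 22/25) → index 8
j=9: u_9=563/600 ∈ [22/25, 1) → index 9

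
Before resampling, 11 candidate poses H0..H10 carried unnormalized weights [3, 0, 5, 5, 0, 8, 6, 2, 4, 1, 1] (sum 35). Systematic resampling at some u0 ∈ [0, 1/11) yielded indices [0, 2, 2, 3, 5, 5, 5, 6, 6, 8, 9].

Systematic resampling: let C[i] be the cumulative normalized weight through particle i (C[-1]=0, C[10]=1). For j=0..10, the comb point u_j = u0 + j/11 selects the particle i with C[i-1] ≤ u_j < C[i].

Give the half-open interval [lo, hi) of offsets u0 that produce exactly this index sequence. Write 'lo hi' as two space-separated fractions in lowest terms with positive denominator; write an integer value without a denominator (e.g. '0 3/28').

C = [3/35, 3/35, 8/35, 13/35, 13/35, 3/5, 27/35, 29/35, 33/35, 34/35, 1]
j=0 picked index 0: u0 ∈ [0, 3/35)
j=1 picked index 2: u0 ∈ [-2/385, 53/385)
j=2 picked index 2: u0 ∈ [-37/385, 18/385)
j=3 picked index 3: u0 ∈ [-17/385, 38/385)
j=4 picked index 5: u0 ∈ [3/385, 13/55)
j=5 picked index 5: u0 ∈ [-32/385, 8/55)
j=6 picked index 5: u0 ∈ [-67/385, 3/55)
j=7 picked index 6: u0 ∈ [-2/55, 52/385)
j=8 picked index 6: u0 ∈ [-7/55, 17/385)
j=9 picked index 8: u0 ∈ [4/385, 48/385)
j=10 picked index 9: u0 ∈ [13/385, 24/385)
intersection: [13/385, 17/385)

13/385 17/385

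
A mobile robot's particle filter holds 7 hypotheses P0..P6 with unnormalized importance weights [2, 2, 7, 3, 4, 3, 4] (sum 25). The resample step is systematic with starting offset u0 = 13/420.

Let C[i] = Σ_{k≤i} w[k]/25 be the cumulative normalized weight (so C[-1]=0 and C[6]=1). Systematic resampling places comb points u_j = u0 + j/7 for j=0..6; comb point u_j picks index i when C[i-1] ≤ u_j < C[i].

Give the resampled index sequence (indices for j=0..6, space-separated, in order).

C = [2/25, 4/25, 11/25, 14/25, 18/25, 21/25, 1]
j=0: u_0=13/420 ∈ [0, 2/25) → index 0
j=1: u_1=73/420 ∈ [4/25, 11/25) → index 2
j=2: u_2=19/60 ∈ [4/25, 11/25) → index 2
j=3: u_3=193/420 ∈ [11/25, 14/25) → index 3
j=4: u_4=253/420 ∈ [14/25, 18/25) → index 4
j=5: u_5=313/420 ∈ [18/25, 21/25) → index 5
j=6: u_6=373/420 ∈ [21/25, 1) → index 6

0 2 2 3 4 5 6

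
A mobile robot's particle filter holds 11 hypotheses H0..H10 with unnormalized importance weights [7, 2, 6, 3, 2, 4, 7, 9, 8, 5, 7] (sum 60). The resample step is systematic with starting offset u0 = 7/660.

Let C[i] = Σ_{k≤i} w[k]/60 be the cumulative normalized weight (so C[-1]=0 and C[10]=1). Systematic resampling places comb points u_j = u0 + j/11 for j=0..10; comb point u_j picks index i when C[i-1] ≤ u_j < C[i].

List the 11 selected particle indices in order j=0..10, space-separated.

C = [7/60, 3/20, 1/4, 3/10, 1/3, 2/5, 31/60, 2/3, 4/5, 53/60, 1]
j=0: u_0=7/660 ∈ [0, 7/60) → index 0
j=1: u_1=67/660 ∈ [0, 7/60) → index 0
j=2: u_2=127/660 ∈ [3/20, 1/4) → index 2
j=3: u_3=17/60 ∈ [1/4, 3/10) → index 3
j=4: u_4=247/660 ∈ [1/3, 2/5) → index 5
j=5: u_5=307/660 ∈ [2/5, 31/60) → index 6
j=6: u_6=367/660 ∈ [31/60, 2/3) → index 7
j=7: u_7=427/660 ∈ [31/60, 2/3) → index 7
j=8: u_8=487/660 ∈ [2/3, 4/5) → index 8
j=9: u_9=547/660 ∈ [4/5, 53/60) → index 9
j=10: u_10=607/660 ∈ [53/60, 1) → index 10

0 0 2 3 5 6 7 7 8 9 10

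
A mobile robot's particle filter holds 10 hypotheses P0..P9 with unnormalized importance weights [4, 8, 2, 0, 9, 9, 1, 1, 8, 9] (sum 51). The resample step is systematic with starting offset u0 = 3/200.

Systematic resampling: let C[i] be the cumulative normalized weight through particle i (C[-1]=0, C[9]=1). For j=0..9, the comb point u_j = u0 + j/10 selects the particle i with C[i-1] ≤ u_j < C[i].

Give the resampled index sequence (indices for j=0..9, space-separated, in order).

C = [4/51, 4/17, 14/51, 14/51, 23/51, 32/51, 11/17, 2/3, 14/17, 1]
j=0: u_0=3/200 ∈ [0, 4/51) → index 0
j=1: u_1=23/200 ∈ [4/51, 4/17) → index 1
j=2: u_2=43/200 ∈ [4/51, 4/17) → index 1
j=3: u_3=63/200 ∈ [14/51, 23/51) → index 4
j=4: u_4=83/200 ∈ [14/51, 23/51) → index 4
j=5: u_5=103/200 ∈ [23/51, 32/51) → index 5
j=6: u_6=123/200 ∈ [23/51, 32/51) → index 5
j=7: u_7=143/200 ∈ [2/3, 14/17) → index 8
j=8: u_8=163/200 ∈ [2/3, 14/17) → index 8
j=9: u_9=183/200 ∈ [14/17, 1) → index 9

0 1 1 4 4 5 5 8 8 9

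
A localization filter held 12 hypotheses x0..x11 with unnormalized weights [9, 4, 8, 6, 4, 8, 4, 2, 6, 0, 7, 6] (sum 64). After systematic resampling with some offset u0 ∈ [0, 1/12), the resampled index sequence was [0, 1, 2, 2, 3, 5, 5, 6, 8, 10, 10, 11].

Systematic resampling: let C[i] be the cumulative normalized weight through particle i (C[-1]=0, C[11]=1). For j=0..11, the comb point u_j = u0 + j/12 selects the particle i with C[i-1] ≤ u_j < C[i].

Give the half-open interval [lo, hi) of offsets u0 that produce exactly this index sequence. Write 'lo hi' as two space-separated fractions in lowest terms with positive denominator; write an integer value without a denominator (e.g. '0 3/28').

C = [9/64, 13/64, 21/64, 27/64, 31/64, 39/64, 43/64, 45/64, 51/64, 51/64, 29/32, 1]
j=0 picked index 0: u0 ∈ [0, 9/64)
j=1 picked index 1: u0 ∈ [11/192, 23/192)
j=2 picked index 2: u0 ∈ [7/192, 31/192)
j=3 picked index 2: u0 ∈ [-3/64, 5/64)
j=4 picked index 3: u0 ∈ [-1/192, 17/192)
j=5 picked index 5: u0 ∈ [13/192, 37/192)
j=6 picked index 5: u0 ∈ [-1/64, 7/64)
j=7 picked index 6: u0 ∈ [5/192, 17/192)
j=8 picked index 8: u0 ∈ [7/192, 25/192)
j=9 picked index 10: u0 ∈ [3/64, 5/32)
j=10 picked index 10: u0 ∈ [-7/192, 7/96)
j=11 picked index 11: u0 ∈ [-1/96, 1/12)
intersection: [13/192, 7/96)

13/192 7/96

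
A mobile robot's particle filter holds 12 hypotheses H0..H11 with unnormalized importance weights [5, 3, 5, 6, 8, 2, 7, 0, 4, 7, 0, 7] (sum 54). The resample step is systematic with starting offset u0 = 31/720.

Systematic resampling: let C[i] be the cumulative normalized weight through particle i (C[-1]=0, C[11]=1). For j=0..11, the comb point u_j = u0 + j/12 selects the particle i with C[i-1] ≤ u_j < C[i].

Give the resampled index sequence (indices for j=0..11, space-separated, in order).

C = [5/54, 4/27, 13/54, 19/54, 1/2, 29/54, 2/3, 2/3, 20/27, 47/54, 47/54, 1]
j=0: u_0=31/720 ∈ [0, 5/54) → index 0
j=1: u_1=91/720 ∈ [5/54, 4/27) → index 1
j=2: u_2=151/720 ∈ [4/27, 13/54) → index 2
j=3: u_3=211/720 ∈ [13/54, 19/54) → index 3
j=4: u_4=271/720 ∈ [19/54, 1/2) → index 4
j=5: u_5=331/720 ∈ [19/54, 1/2) → index 4
j=6: u_6=391/720 ∈ [29/54, 2/3) → index 6
j=7: u_7=451/720 ∈ [29/54, 2/3) → index 6
j=8: u_8=511/720 ∈ [2/3, 20/27) → index 8
j=9: u_9=571/720 ∈ [20/27, 47/54) → index 9
j=10: u_10=631/720 ∈ [47/54, 1) → index 11
j=11: u_11=691/720 ∈ [47/54, 1) → index 11

0 1 2 3 4 4 6 6 8 9 11 11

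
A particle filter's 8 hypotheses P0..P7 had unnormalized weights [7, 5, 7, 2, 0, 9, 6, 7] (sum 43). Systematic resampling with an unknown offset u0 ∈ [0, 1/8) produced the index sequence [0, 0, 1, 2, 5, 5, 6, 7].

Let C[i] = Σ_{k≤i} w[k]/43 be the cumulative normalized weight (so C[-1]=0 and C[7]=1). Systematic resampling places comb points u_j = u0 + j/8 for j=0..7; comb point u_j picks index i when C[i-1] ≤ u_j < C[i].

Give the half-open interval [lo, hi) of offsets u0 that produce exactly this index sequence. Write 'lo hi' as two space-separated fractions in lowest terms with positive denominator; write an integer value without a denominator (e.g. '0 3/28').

0 5/172

C = [7/43, 12/43, 19/43, 21/43, 21/43, 30/43, 36/43, 1]
j=0 picked index 0: u0 ∈ [0, 7/43)
j=1 picked index 0: u0 ∈ [-1/8, 13/344)
j=2 picked index 1: u0 ∈ [-15/172, 5/172)
j=3 picked index 2: u0 ∈ [-33/344, 23/344)
j=4 picked index 5: u0 ∈ [-1/86, 17/86)
j=5 picked index 5: u0 ∈ [-47/344, 25/344)
j=6 picked index 6: u0 ∈ [-9/172, 15/172)
j=7 picked index 7: u0 ∈ [-13/344, 1/8)
intersection: [0, 5/172)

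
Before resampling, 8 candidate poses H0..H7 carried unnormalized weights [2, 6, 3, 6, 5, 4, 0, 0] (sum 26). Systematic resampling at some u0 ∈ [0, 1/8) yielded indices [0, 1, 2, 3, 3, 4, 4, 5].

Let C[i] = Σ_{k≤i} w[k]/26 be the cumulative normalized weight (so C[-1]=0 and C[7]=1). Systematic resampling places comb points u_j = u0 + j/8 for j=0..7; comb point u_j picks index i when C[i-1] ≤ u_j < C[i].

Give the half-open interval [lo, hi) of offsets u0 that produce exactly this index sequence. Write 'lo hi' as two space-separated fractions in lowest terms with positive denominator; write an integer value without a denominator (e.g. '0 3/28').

3/52 1/13

C = [1/13, 4/13, 11/26, 17/26, 11/13, 1, 1, 1]
j=0 picked index 0: u0 ∈ [0, 1/13)
j=1 picked index 1: u0 ∈ [-5/104, 19/104)
j=2 picked index 2: u0 ∈ [3/52, 9/52)
j=3 picked index 3: u0 ∈ [5/104, 29/104)
j=4 picked index 3: u0 ∈ [-1/13, 2/13)
j=5 picked index 4: u0 ∈ [3/104, 23/104)
j=6 picked index 4: u0 ∈ [-5/52, 5/52)
j=7 picked index 5: u0 ∈ [-3/104, 1/8)
intersection: [3/52, 1/13)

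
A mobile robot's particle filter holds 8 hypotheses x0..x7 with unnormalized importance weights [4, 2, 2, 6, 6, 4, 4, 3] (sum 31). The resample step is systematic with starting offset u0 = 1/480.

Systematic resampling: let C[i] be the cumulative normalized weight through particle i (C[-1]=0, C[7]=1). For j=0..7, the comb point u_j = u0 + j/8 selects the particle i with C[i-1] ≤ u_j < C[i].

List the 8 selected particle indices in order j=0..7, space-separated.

C = [4/31, 6/31, 8/31, 14/31, 20/31, 24/31, 28/31, 1]
j=0: u_0=1/480 ∈ [0, 4/31) → index 0
j=1: u_1=61/480 ∈ [0, 4/31) → index 0
j=2: u_2=121/480 ∈ [6/31, 8/31) → index 2
j=3: u_3=181/480 ∈ [8/31, 14/31) → index 3
j=4: u_4=241/480 ∈ [14/31, 20/31) → index 4
j=5: u_5=301/480 ∈ [14/31, 20/31) → index 4
j=6: u_6=361/480 ∈ [20/31, 24/31) → index 5
j=7: u_7=421/480 ∈ [24/31, 28/31) → index 6

0 0 2 3 4 4 5 6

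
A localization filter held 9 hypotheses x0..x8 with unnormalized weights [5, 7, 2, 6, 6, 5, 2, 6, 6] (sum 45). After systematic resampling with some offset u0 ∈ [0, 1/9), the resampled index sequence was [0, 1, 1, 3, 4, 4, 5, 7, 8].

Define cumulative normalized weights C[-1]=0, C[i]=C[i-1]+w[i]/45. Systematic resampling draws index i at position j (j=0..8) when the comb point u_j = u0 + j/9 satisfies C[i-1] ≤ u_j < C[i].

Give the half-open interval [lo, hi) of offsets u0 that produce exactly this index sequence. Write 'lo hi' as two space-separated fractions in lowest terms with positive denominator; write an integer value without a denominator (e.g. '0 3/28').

0 1/45

C = [1/9, 4/15, 14/45, 4/9, 26/45, 31/45, 11/15, 13/15, 1]
j=0 picked index 0: u0 ∈ [0, 1/9)
j=1 picked index 1: u0 ∈ [0, 7/45)
j=2 picked index 1: u0 ∈ [-1/9, 2/45)
j=3 picked index 3: u0 ∈ [-1/45, 1/9)
j=4 picked index 4: u0 ∈ [0, 2/15)
j=5 picked index 4: u0 ∈ [-1/9, 1/45)
j=6 picked index 5: u0 ∈ [-4/45, 1/45)
j=7 picked index 7: u0 ∈ [-2/45, 4/45)
j=8 picked index 8: u0 ∈ [-1/45, 1/9)
intersection: [0, 1/45)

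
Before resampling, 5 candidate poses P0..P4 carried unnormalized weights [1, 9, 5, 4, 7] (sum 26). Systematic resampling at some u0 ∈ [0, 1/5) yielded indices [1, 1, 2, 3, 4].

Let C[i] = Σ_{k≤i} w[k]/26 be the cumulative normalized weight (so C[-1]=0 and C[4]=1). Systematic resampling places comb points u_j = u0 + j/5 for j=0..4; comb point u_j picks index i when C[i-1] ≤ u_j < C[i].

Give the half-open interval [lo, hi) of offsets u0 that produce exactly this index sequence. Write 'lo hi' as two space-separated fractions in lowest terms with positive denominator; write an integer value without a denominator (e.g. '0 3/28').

1/26 17/130

C = [1/26, 5/13, 15/26, 19/26, 1]
j=0 picked index 1: u0 ∈ [1/26, 5/13)
j=1 picked index 1: u0 ∈ [-21/130, 12/65)
j=2 picked index 2: u0 ∈ [-1/65, 23/130)
j=3 picked index 3: u0 ∈ [-3/130, 17/130)
j=4 picked index 4: u0 ∈ [-9/130, 1/5)
intersection: [1/26, 17/130)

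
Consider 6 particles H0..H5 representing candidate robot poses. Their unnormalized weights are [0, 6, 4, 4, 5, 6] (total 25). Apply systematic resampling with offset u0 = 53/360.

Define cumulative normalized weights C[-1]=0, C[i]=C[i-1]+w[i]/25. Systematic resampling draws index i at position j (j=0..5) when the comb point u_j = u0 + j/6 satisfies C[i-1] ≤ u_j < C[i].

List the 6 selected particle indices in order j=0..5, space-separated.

1 2 3 4 5 5

C = [0, 6/25, 2/5, 14/25, 19/25, 1]
j=0: u_0=53/360 ∈ [0, 6/25) → index 1
j=1: u_1=113/360 ∈ [6/25, 2/5) → index 2
j=2: u_2=173/360 ∈ [2/5, 14/25) → index 3
j=3: u_3=233/360 ∈ [14/25, 19/25) → index 4
j=4: u_4=293/360 ∈ [19/25, 1) → index 5
j=5: u_5=353/360 ∈ [19/25, 1) → index 5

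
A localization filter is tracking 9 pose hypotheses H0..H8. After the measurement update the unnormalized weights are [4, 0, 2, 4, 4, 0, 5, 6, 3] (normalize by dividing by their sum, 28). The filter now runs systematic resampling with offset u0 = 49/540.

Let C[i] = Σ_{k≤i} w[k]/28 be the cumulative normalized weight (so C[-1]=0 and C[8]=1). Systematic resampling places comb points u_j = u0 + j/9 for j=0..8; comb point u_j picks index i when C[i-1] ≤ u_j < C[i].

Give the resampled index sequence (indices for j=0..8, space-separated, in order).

0 2 3 4 6 6 7 7 8

C = [1/7, 1/7, 3/14, 5/14, 1/2, 1/2, 19/28, 25/28, 1]
j=0: u_0=49/540 ∈ [0, 1/7) → index 0
j=1: u_1=109/540 ∈ [1/7, 3/14) → index 2
j=2: u_2=169/540 ∈ [3/14, 5/14) → index 3
j=3: u_3=229/540 ∈ [5/14, 1/2) → index 4
j=4: u_4=289/540 ∈ [1/2, 19/28) → index 6
j=5: u_5=349/540 ∈ [1/2, 19/28) → index 6
j=6: u_6=409/540 ∈ [19/28, 25/28) → index 7
j=7: u_7=469/540 ∈ [19/28, 25/28) → index 7
j=8: u_8=529/540 ∈ [25/28, 1) → index 8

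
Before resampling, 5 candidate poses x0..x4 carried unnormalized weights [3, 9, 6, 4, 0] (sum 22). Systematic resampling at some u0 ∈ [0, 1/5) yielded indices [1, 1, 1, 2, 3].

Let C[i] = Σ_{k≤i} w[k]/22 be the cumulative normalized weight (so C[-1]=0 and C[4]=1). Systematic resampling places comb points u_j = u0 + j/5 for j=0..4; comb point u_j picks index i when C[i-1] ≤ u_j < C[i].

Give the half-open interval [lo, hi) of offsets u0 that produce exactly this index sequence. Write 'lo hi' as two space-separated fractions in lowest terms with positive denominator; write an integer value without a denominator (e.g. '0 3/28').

3/22 8/55

C = [3/22, 6/11, 9/11, 1, 1]
j=0 picked index 1: u0 ∈ [3/22, 6/11)
j=1 picked index 1: u0 ∈ [-7/110, 19/55)
j=2 picked index 1: u0 ∈ [-29/110, 8/55)
j=3 picked index 2: u0 ∈ [-3/55, 12/55)
j=4 picked index 3: u0 ∈ [1/55, 1/5)
intersection: [3/22, 8/55)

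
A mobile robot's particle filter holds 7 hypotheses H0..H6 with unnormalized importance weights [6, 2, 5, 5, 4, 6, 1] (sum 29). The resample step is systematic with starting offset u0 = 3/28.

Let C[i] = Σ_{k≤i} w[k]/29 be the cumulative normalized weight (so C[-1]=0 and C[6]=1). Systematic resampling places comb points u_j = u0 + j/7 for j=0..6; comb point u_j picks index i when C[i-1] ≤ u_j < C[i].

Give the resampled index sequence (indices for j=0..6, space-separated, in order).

0 1 2 3 4 5 5

C = [6/29, 8/29, 13/29, 18/29, 22/29, 28/29, 1]
j=0: u_0=3/28 ∈ [0, 6/29) → index 0
j=1: u_1=1/4 ∈ [6/29, 8/29) → index 1
j=2: u_2=11/28 ∈ [8/29, 13/29) → index 2
j=3: u_3=15/28 ∈ [13/29, 18/29) → index 3
j=4: u_4=19/28 ∈ [18/29, 22/29) → index 4
j=5: u_5=23/28 ∈ [22/29, 28/29) → index 5
j=6: u_6=27/28 ∈ [22/29, 28/29) → index 5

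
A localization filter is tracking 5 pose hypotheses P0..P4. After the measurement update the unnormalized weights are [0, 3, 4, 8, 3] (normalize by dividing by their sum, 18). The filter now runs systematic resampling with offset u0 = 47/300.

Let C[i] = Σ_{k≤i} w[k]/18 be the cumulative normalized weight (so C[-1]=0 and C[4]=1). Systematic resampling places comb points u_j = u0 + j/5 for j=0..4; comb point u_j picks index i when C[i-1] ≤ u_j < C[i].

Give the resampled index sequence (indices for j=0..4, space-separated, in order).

1 2 3 3 4

C = [0, 1/6, 7/18, 5/6, 1]
j=0: u_0=47/300 ∈ [0, 1/6) → index 1
j=1: u_1=107/300 ∈ [1/6, 7/18) → index 2
j=2: u_2=167/300 ∈ [7/18, 5/6) → index 3
j=3: u_3=227/300 ∈ [7/18, 5/6) → index 3
j=4: u_4=287/300 ∈ [5/6, 1) → index 4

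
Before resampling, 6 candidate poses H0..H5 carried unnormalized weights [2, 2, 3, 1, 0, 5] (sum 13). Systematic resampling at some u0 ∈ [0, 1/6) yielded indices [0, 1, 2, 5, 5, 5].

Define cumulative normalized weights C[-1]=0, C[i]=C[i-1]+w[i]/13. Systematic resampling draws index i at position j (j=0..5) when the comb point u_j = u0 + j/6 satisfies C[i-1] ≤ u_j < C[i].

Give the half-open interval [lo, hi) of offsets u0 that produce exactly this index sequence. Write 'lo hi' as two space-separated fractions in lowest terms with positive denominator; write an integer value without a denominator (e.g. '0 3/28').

3/26 11/78

C = [2/13, 4/13, 7/13, 8/13, 8/13, 1]
j=0 picked index 0: u0 ∈ [0, 2/13)
j=1 picked index 1: u0 ∈ [-1/78, 11/78)
j=2 picked index 2: u0 ∈ [-1/39, 8/39)
j=3 picked index 5: u0 ∈ [3/26, 1/2)
j=4 picked index 5: u0 ∈ [-2/39, 1/3)
j=5 picked index 5: u0 ∈ [-17/78, 1/6)
intersection: [3/26, 11/78)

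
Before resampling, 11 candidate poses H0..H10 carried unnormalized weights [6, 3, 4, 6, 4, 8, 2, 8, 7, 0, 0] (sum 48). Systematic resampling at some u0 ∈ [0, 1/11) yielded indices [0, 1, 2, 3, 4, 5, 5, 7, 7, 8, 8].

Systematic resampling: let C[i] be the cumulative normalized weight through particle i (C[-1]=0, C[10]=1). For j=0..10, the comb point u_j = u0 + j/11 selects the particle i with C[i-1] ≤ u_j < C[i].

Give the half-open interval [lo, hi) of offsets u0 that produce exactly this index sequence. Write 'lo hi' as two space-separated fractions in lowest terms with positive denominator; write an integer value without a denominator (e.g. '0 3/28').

C = [1/8, 3/16, 13/48, 19/48, 23/48, 31/48, 11/16, 41/48, 1, 1, 1]
j=0 picked index 0: u0 ∈ [0, 1/8)
j=1 picked index 1: u0 ∈ [3/88, 17/176)
j=2 picked index 2: u0 ∈ [1/176, 47/528)
j=3 picked index 3: u0 ∈ [-1/528, 65/528)
j=4 picked index 4: u0 ∈ [17/528, 61/528)
j=5 picked index 5: u0 ∈ [13/528, 101/528)
j=6 picked index 5: u0 ∈ [-35/528, 53/528)
j=7 picked index 7: u0 ∈ [9/176, 115/528)
j=8 picked index 7: u0 ∈ [-7/176, 67/528)
j=9 picked index 8: u0 ∈ [19/528, 2/11)
j=10 picked index 8: u0 ∈ [-29/528, 1/11)
intersection: [9/176, 47/528)

9/176 47/528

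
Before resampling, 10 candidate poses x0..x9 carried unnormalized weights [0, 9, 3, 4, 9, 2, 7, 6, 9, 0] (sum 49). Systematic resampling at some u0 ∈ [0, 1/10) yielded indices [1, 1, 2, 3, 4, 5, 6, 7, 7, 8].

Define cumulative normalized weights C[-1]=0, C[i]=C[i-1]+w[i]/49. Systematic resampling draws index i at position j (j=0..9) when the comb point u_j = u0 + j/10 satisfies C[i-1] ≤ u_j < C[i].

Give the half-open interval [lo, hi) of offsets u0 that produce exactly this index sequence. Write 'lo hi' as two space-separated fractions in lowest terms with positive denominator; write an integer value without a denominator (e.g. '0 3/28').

1/98 4/245

C = [0, 9/49, 12/49, 16/49, 25/49, 27/49, 34/49, 40/49, 1, 1]
j=0 picked index 1: u0 ∈ [0, 9/49)
j=1 picked index 1: u0 ∈ [-1/10, 41/490)
j=2 picked index 2: u0 ∈ [-4/245, 11/245)
j=3 picked index 3: u0 ∈ [-27/490, 13/490)
j=4 picked index 4: u0 ∈ [-18/245, 27/245)
j=5 picked index 5: u0 ∈ [1/98, 5/98)
j=6 picked index 6: u0 ∈ [-12/245, 23/245)
j=7 picked index 7: u0 ∈ [-3/490, 57/490)
j=8 picked index 7: u0 ∈ [-26/245, 4/245)
j=9 picked index 8: u0 ∈ [-41/490, 1/10)
intersection: [1/98, 4/245)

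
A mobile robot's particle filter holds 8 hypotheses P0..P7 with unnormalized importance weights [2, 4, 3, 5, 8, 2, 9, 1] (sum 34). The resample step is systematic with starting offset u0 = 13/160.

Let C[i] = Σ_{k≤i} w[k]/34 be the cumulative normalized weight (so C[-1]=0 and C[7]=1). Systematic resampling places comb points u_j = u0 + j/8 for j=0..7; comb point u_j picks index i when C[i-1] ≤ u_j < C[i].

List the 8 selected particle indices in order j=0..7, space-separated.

C = [1/17, 3/17, 9/34, 7/17, 11/17, 12/17, 33/34, 1]
j=0: u_0=13/160 ∈ [1/17, 3/17) → index 1
j=1: u_1=33/160 ∈ [3/17, 9/34) → index 2
j=2: u_2=53/160 ∈ [9/34, 7/17) → index 3
j=3: u_3=73/160 ∈ [7/17, 11/17) → index 4
j=4: u_4=93/160 ∈ [7/17, 11/17) → index 4
j=5: u_5=113/160 ∈ [12/17, 33/34) → index 6
j=6: u_6=133/160 ∈ [12/17, 33/34) → index 6
j=7: u_7=153/160 ∈ [12/17, 33/34) → index 6

1 2 3 4 4 6 6 6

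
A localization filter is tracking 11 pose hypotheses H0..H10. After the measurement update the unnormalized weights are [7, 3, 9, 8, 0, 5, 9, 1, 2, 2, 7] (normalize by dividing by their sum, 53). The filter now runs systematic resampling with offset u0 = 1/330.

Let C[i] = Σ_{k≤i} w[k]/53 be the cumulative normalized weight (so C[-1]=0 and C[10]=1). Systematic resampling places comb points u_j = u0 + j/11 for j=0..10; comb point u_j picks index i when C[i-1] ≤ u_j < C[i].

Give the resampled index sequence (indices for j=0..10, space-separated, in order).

0 0 1 2 3 3 5 6 6 8 10

C = [7/53, 10/53, 19/53, 27/53, 27/53, 32/53, 41/53, 42/53, 44/53, 46/53, 1]
j=0: u_0=1/330 ∈ [0, 7/53) → index 0
j=1: u_1=31/330 ∈ [0, 7/53) → index 0
j=2: u_2=61/330 ∈ [7/53, 10/53) → index 1
j=3: u_3=91/330 ∈ [10/53, 19/53) → index 2
j=4: u_4=11/30 ∈ [19/53, 27/53) → index 3
j=5: u_5=151/330 ∈ [19/53, 27/53) → index 3
j=6: u_6=181/330 ∈ [27/53, 32/53) → index 5
j=7: u_7=211/330 ∈ [32/53, 41/53) → index 6
j=8: u_8=241/330 ∈ [32/53, 41/53) → index 6
j=9: u_9=271/330 ∈ [42/53, 44/53) → index 8
j=10: u_10=301/330 ∈ [46/53, 1) → index 10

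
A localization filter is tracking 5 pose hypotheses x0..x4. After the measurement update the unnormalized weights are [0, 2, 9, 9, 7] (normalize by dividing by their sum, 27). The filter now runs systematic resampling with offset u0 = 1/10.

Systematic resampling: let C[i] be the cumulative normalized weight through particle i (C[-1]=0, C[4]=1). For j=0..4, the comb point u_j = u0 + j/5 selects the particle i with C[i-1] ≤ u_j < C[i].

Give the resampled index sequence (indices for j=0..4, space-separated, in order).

C = [0, 2/27, 11/27, 20/27, 1]
j=0: u_0=1/10 ∈ [2/27, 11/27) → index 2
j=1: u_1=3/10 ∈ [2/27, 11/27) → index 2
j=2: u_2=1/2 ∈ [11/27, 20/27) → index 3
j=3: u_3=7/10 ∈ [11/27, 20/27) → index 3
j=4: u_4=9/10 ∈ [20/27, 1) → index 4

2 2 3 3 4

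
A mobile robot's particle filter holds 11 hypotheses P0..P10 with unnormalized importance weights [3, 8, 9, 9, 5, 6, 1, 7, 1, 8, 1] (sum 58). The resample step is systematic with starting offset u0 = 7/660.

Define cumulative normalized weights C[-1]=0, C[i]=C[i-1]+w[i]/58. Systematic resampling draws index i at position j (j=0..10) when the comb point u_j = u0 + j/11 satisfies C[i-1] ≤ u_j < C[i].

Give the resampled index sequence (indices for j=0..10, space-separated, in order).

0 1 2 2 3 3 4 5 7 8 9

C = [3/58, 11/58, 10/29, 1/2, 17/29, 20/29, 41/58, 24/29, 49/58, 57/58, 1]
j=0: u_0=7/660 ∈ [0, 3/58) → index 0
j=1: u_1=67/660 ∈ [3/58, 11/58) → index 1
j=2: u_2=127/660 ∈ [11/58, 10/29) → index 2
j=3: u_3=17/60 ∈ [11/58, 10/29) → index 2
j=4: u_4=247/660 ∈ [10/29, 1/2) → index 3
j=5: u_5=307/660 ∈ [10/29, 1/2) → index 3
j=6: u_6=367/660 ∈ [1/2, 17/29) → index 4
j=7: u_7=427/660 ∈ [17/29, 20/29) → index 5
j=8: u_8=487/660 ∈ [41/58, 24/29) → index 7
j=9: u_9=547/660 ∈ [24/29, 49/58) → index 8
j=10: u_10=607/660 ∈ [49/58, 57/58) → index 9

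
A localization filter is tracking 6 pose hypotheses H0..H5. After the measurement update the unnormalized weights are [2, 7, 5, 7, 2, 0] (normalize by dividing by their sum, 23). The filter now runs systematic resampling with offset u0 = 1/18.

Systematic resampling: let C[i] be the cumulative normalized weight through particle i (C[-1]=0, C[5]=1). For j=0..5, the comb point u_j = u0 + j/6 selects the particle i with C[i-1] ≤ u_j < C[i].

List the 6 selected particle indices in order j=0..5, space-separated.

0 1 1 2 3 3

C = [2/23, 9/23, 14/23, 21/23, 1, 1]
j=0: u_0=1/18 ∈ [0, 2/23) → index 0
j=1: u_1=2/9 ∈ [2/23, 9/23) → index 1
j=2: u_2=7/18 ∈ [2/23, 9/23) → index 1
j=3: u_3=5/9 ∈ [9/23, 14/23) → index 2
j=4: u_4=13/18 ∈ [14/23, 21/23) → index 3
j=5: u_5=8/9 ∈ [14/23, 21/23) → index 3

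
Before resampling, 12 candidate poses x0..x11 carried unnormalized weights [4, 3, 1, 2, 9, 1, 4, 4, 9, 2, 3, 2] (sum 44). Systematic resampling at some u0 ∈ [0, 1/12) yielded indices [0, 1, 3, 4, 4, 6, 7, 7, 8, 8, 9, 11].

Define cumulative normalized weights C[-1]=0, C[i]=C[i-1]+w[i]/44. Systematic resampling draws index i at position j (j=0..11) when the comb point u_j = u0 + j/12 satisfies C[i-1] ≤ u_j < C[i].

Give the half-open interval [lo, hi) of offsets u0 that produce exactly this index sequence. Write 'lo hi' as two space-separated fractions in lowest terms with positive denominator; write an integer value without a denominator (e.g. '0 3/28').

C = [1/11, 7/44, 2/11, 5/22, 19/44, 5/11, 6/11, 7/11, 37/44, 39/44, 21/22, 1]
j=0 picked index 0: u0 ∈ [0, 1/11)
j=1 picked index 1: u0 ∈ [1/132, 5/66)
j=2 picked index 3: u0 ∈ [1/66, 2/33)
j=3 picked index 4: u0 ∈ [-1/44, 2/11)
j=4 picked index 4: u0 ∈ [-7/66, 13/132)
j=5 picked index 6: u0 ∈ [5/132, 17/132)
j=6 picked index 7: u0 ∈ [1/22, 3/22)
j=7 picked index 7: u0 ∈ [-5/132, 7/132)
j=8 picked index 8: u0 ∈ [-1/33, 23/132)
j=9 picked index 8: u0 ∈ [-5/44, 1/11)
j=10 picked index 9: u0 ∈ [1/132, 7/132)
j=11 picked index 11: u0 ∈ [5/132, 1/12)
intersection: [1/22, 7/132)

1/22 7/132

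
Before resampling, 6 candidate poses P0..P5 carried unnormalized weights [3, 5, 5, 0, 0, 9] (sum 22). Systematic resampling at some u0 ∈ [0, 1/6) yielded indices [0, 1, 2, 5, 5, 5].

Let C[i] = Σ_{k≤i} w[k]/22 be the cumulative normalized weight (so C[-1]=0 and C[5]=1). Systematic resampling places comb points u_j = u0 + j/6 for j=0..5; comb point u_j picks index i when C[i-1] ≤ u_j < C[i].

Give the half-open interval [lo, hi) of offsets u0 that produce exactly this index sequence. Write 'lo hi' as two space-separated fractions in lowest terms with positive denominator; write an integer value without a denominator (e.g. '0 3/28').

1/11 3/22

C = [3/22, 4/11, 13/22, 13/22, 13/22, 1]
j=0 picked index 0: u0 ∈ [0, 3/22)
j=1 picked index 1: u0 ∈ [-1/33, 13/66)
j=2 picked index 2: u0 ∈ [1/33, 17/66)
j=3 picked index 5: u0 ∈ [1/11, 1/2)
j=4 picked index 5: u0 ∈ [-5/66, 1/3)
j=5 picked index 5: u0 ∈ [-8/33, 1/6)
intersection: [1/11, 3/22)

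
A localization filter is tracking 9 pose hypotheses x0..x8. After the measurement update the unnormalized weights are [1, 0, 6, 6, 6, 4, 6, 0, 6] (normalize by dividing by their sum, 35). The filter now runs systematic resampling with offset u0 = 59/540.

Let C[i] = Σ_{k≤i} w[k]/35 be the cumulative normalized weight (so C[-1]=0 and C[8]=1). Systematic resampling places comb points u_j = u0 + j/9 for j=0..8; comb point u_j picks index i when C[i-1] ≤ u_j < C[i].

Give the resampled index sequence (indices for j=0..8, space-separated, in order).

C = [1/35, 1/35, 1/5, 13/35, 19/35, 23/35, 29/35, 29/35, 1]
j=0: u_0=59/540 ∈ [1/35, 1/5) → index 2
j=1: u_1=119/540 ∈ [1/5, 13/35) → index 3
j=2: u_2=179/540 ∈ [1/5, 13/35) → index 3
j=3: u_3=239/540 ∈ [13/35, 19/35) → index 4
j=4: u_4=299/540 ∈ [19/35, 23/35) → index 5
j=5: u_5=359/540 ∈ [23/35, 29/35) → index 6
j=6: u_6=419/540 ∈ [23/35, 29/35) → index 6
j=7: u_7=479/540 ∈ [29/35, 1) → index 8
j=8: u_8=539/540 ∈ [29/35, 1) → index 8

2 3 3 4 5 6 6 8 8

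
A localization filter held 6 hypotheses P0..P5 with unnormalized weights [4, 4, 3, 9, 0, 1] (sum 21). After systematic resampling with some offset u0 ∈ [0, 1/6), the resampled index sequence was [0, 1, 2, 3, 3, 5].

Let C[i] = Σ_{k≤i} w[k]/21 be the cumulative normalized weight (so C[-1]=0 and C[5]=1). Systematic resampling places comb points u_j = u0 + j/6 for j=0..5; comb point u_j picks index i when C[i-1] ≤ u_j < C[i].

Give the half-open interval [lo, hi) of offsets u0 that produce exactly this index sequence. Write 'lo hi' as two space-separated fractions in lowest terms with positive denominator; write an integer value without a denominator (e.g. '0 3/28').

5/42 1/6

C = [4/21, 8/21, 11/21, 20/21, 20/21, 1]
j=0 picked index 0: u0 ∈ [0, 4/21)
j=1 picked index 1: u0 ∈ [1/42, 3/14)
j=2 picked index 2: u0 ∈ [1/21, 4/21)
j=3 picked index 3: u0 ∈ [1/42, 19/42)
j=4 picked index 3: u0 ∈ [-1/7, 2/7)
j=5 picked index 5: u0 ∈ [5/42, 1/6)
intersection: [5/42, 1/6)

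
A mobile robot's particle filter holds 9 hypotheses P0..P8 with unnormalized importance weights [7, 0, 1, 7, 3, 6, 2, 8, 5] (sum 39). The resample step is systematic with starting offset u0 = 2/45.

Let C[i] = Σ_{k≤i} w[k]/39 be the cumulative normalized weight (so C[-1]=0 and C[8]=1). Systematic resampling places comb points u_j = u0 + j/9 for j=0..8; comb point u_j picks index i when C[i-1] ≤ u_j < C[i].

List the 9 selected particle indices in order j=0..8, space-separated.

C = [7/39, 7/39, 8/39, 5/13, 6/13, 8/13, 2/3, 34/39, 1]
j=0: u_0=2/45 ∈ [0, 7/39) → index 0
j=1: u_1=7/45 ∈ [0, 7/39) → index 0
j=2: u_2=4/15 ∈ [8/39, 5/13) → index 3
j=3: u_3=17/45 ∈ [8/39, 5/13) → index 3
j=4: u_4=22/45 ∈ [6/13, 8/13) → index 5
j=5: u_5=3/5 ∈ [6/13, 8/13) → index 5
j=6: u_6=32/45 ∈ [2/3, 34/39) → index 7
j=7: u_7=37/45 ∈ [2/3, 34/39) → index 7
j=8: u_8=14/15 ∈ [34/39, 1) → index 8

0 0 3 3 5 5 7 7 8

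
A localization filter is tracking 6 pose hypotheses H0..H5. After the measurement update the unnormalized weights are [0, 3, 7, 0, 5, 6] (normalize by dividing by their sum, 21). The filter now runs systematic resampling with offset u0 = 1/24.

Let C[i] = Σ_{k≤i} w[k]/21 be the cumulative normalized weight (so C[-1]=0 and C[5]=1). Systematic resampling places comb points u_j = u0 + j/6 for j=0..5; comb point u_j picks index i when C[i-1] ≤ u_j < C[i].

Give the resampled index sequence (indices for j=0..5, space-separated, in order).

1 2 2 4 4 5

C = [0, 1/7, 10/21, 10/21, 5/7, 1]
j=0: u_0=1/24 ∈ [0, 1/7) → index 1
j=1: u_1=5/24 ∈ [1/7, 10/21) → index 2
j=2: u_2=3/8 ∈ [1/7, 10/21) → index 2
j=3: u_3=13/24 ∈ [10/21, 5/7) → index 4
j=4: u_4=17/24 ∈ [10/21, 5/7) → index 4
j=5: u_5=7/8 ∈ [5/7, 1) → index 5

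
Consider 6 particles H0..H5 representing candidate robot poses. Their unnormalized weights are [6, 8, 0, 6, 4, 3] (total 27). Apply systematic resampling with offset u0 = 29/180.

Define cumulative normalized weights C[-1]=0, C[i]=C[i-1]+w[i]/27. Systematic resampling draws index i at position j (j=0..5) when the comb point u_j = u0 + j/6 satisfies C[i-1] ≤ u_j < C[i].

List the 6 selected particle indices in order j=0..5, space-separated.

0 1 1 3 4 5

C = [2/9, 14/27, 14/27, 20/27, 8/9, 1]
j=0: u_0=29/180 ∈ [0, 2/9) → index 0
j=1: u_1=59/180 ∈ [2/9, 14/27) → index 1
j=2: u_2=89/180 ∈ [2/9, 14/27) → index 1
j=3: u_3=119/180 ∈ [14/27, 20/27) → index 3
j=4: u_4=149/180 ∈ [20/27, 8/9) → index 4
j=5: u_5=179/180 ∈ [8/9, 1) → index 5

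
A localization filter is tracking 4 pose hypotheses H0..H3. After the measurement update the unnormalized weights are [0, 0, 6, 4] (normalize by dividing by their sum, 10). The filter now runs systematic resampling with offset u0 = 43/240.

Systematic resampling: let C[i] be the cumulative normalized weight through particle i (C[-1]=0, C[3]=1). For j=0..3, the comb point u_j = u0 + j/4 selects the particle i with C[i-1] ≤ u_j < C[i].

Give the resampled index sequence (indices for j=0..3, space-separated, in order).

C = [0, 0, 3/5, 1]
j=0: u_0=43/240 ∈ [0, 3/5) → index 2
j=1: u_1=103/240 ∈ [0, 3/5) → index 2
j=2: u_2=163/240 ∈ [3/5, 1) → index 3
j=3: u_3=223/240 ∈ [3/5, 1) → index 3

2 2 3 3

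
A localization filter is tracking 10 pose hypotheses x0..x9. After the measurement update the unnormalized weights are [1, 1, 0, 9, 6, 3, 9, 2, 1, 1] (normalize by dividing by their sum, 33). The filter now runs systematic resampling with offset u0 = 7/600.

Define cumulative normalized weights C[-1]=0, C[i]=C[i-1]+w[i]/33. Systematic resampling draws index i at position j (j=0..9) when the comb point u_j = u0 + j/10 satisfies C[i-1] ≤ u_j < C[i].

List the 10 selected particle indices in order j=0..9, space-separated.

C = [1/33, 2/33, 2/33, 1/3, 17/33, 20/33, 29/33, 31/33, 32/33, 1]
j=0: u_0=7/600 ∈ [0, 1/33) → index 0
j=1: u_1=67/600 ∈ [2/33, 1/3) → index 3
j=2: u_2=127/600 ∈ [2/33, 1/3) → index 3
j=3: u_3=187/600 ∈ [2/33, 1/3) → index 3
j=4: u_4=247/600 ∈ [1/3, 17/33) → index 4
j=5: u_5=307/600 ∈ [1/3, 17/33) → index 4
j=6: u_6=367/600 ∈ [20/33, 29/33) → index 6
j=7: u_7=427/600 ∈ [20/33, 29/33) → index 6
j=8: u_8=487/600 ∈ [20/33, 29/33) → index 6
j=9: u_9=547/600 ∈ [29/33, 31/33) → index 7

0 3 3 3 4 4 6 6 6 7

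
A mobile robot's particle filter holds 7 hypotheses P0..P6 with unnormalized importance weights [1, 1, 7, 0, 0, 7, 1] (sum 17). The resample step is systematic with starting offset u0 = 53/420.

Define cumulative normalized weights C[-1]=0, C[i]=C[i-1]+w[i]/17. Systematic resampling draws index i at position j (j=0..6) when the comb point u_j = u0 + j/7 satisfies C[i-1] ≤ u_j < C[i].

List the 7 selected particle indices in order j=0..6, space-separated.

C = [1/17, 2/17, 9/17, 9/17, 9/17, 16/17, 1]
j=0: u_0=53/420 ∈ [2/17, 9/17) → index 2
j=1: u_1=113/420 ∈ [2/17, 9/17) → index 2
j=2: u_2=173/420 ∈ [2/17, 9/17) → index 2
j=3: u_3=233/420 ∈ [9/17, 16/17) → index 5
j=4: u_4=293/420 ∈ [9/17, 16/17) → index 5
j=5: u_5=353/420 ∈ [9/17, 16/17) → index 5
j=6: u_6=59/60 ∈ [16/17, 1) → index 6

2 2 2 5 5 5 6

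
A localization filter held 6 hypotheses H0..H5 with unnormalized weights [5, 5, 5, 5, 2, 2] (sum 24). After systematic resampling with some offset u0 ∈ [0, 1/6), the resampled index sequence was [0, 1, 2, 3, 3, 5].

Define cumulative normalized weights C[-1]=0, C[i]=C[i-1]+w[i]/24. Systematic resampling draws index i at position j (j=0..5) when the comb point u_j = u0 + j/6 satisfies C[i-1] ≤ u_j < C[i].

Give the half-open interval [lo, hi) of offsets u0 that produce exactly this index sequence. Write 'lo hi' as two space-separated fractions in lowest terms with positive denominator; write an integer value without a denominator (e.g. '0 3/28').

1/8 1/6

C = [5/24, 5/12, 5/8, 5/6, 11/12, 1]
j=0 picked index 0: u0 ∈ [0, 5/24)
j=1 picked index 1: u0 ∈ [1/24, 1/4)
j=2 picked index 2: u0 ∈ [1/12, 7/24)
j=3 picked index 3: u0 ∈ [1/8, 1/3)
j=4 picked index 3: u0 ∈ [-1/24, 1/6)
j=5 picked index 5: u0 ∈ [1/12, 1/6)
intersection: [1/8, 1/6)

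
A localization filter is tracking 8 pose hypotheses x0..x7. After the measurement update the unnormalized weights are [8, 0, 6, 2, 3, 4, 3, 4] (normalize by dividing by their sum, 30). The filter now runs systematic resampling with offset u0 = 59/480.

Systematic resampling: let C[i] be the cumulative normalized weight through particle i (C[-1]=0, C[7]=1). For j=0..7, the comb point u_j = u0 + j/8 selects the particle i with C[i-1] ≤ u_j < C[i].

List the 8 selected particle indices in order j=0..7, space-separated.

0 0 2 3 4 5 7 7

C = [4/15, 4/15, 7/15, 8/15, 19/30, 23/30, 13/15, 1]
j=0: u_0=59/480 ∈ [0, 4/15) → index 0
j=1: u_1=119/480 ∈ [0, 4/15) → index 0
j=2: u_2=179/480 ∈ [4/15, 7/15) → index 2
j=3: u_3=239/480 ∈ [7/15, 8/15) → index 3
j=4: u_4=299/480 ∈ [8/15, 19/30) → index 4
j=5: u_5=359/480 ∈ [19/30, 23/30) → index 5
j=6: u_6=419/480 ∈ [13/15, 1) → index 7
j=7: u_7=479/480 ∈ [13/15, 1) → index 7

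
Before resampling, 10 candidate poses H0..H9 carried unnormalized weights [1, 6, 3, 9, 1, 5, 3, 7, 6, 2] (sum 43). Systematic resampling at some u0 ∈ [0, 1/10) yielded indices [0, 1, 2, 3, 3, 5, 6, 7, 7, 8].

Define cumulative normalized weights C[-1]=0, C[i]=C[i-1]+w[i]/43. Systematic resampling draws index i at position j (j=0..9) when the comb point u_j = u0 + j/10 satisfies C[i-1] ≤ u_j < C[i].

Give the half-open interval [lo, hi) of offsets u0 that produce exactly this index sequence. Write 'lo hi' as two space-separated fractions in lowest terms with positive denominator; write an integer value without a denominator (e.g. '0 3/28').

0 3/215

C = [1/43, 7/43, 10/43, 19/43, 20/43, 25/43, 28/43, 35/43, 41/43, 1]
j=0 picked index 0: u0 ∈ [0, 1/43)
j=1 picked index 1: u0 ∈ [-33/430, 27/430)
j=2 picked index 2: u0 ∈ [-8/215, 7/215)
j=3 picked index 3: u0 ∈ [-29/430, 61/430)
j=4 picked index 3: u0 ∈ [-36/215, 9/215)
j=5 picked index 5: u0 ∈ [-3/86, 7/86)
j=6 picked index 6: u0 ∈ [-4/215, 11/215)
j=7 picked index 7: u0 ∈ [-21/430, 49/430)
j=8 picked index 7: u0 ∈ [-32/215, 3/215)
j=9 picked index 8: u0 ∈ [-37/430, 23/430)
intersection: [0, 3/215)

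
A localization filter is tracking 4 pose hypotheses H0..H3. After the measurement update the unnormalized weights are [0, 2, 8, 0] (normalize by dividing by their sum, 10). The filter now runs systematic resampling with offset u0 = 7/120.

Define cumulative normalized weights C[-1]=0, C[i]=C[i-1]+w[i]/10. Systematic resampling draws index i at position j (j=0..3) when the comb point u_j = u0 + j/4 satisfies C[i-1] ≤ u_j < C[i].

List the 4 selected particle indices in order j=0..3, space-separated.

1 2 2 2

C = [0, 1/5, 1, 1]
j=0: u_0=7/120 ∈ [0, 1/5) → index 1
j=1: u_1=37/120 ∈ [1/5, 1) → index 2
j=2: u_2=67/120 ∈ [1/5, 1) → index 2
j=3: u_3=97/120 ∈ [1/5, 1) → index 2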